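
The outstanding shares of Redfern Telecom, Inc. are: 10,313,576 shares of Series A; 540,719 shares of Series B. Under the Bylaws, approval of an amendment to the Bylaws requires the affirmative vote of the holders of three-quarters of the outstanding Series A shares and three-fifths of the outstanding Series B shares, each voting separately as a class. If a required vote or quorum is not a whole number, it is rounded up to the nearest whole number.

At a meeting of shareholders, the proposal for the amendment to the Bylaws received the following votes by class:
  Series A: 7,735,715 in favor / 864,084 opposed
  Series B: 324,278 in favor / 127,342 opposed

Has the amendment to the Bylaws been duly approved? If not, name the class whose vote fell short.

Series A: 3/4 of 10313576 = 7735182; 7,735,182 required, 7,735,715 in favor — approved.
Series B: 3/5 of 540719 = 324431.40, rounded up to 324432; 324,432 required, 324,278 in favor — not approved.

Not approved — the Series B shares did not give the required vote.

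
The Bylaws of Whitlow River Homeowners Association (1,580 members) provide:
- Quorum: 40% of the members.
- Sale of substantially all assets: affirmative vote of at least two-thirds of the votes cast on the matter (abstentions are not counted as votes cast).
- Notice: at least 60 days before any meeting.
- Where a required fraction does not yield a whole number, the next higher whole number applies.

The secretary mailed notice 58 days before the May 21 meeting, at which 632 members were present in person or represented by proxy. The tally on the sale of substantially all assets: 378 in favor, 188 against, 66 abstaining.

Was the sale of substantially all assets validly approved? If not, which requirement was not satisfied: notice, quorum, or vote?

Notice: 58 days given; 60 required. Not satisfied.
Quorum: 40% of 1,580 = 632; 632 present. Satisfied.
Vote: requires two-thirds of the votes cast (632 − 66 abstaining = 566); 2/3 of 566 = 377.33, rounded up to 378, so 378 needed; 378 in favor. Satisfied.

Invalid — notice requirement not satisfied.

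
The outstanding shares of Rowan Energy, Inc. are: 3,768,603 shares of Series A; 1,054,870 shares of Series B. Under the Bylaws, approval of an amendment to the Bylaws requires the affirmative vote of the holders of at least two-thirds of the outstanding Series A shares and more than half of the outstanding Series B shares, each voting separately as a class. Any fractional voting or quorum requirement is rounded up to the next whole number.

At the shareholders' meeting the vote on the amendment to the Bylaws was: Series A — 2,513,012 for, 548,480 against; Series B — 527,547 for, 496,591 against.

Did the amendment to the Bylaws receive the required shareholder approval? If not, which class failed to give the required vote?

Approved — every class gave the required vote.

Series A: 2/3 of 3768603 = 2512402; 2,512,402 required, 2,513,012 in favor — approved.
Series B: a majority of 1054870 is 527436; 527,436 required, 527,547 in favor — approved.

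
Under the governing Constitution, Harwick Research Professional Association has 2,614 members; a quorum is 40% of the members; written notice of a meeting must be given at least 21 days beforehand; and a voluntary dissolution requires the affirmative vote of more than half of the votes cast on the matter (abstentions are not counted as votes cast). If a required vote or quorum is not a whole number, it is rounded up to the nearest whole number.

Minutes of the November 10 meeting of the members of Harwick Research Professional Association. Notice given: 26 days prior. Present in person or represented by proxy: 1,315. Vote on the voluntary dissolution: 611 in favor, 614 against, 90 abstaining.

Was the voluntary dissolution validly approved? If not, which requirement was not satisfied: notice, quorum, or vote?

Invalid — vote requirement not satisfied.

Notice: 26 days given; 21 required. Satisfied.
Quorum: 40% of 2,614 = 1,045.60, rounded up to 1,046; 1,315 present. Satisfied.
Vote: requires a majority of the votes cast (1,315 − 90 abstaining = 1,225); a majority of 1225 is 613, so 613 needed; 611 in favor. Not satisfied.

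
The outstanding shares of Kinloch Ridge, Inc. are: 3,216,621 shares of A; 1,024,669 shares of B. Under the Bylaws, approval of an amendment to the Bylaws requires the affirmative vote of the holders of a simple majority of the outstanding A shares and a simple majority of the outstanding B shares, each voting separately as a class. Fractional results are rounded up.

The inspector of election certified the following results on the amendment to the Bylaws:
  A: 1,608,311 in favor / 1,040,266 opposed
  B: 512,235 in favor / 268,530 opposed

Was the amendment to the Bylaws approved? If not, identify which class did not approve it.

Not approved — the B shares did not give the required vote.

A: a majority of 3216621 is 1608311; 1,608,311 required, 1,608,311 in favor — approved.
B: a majority of 1024669 is 512335; 512,335 required, 512,235 in favor — not approved.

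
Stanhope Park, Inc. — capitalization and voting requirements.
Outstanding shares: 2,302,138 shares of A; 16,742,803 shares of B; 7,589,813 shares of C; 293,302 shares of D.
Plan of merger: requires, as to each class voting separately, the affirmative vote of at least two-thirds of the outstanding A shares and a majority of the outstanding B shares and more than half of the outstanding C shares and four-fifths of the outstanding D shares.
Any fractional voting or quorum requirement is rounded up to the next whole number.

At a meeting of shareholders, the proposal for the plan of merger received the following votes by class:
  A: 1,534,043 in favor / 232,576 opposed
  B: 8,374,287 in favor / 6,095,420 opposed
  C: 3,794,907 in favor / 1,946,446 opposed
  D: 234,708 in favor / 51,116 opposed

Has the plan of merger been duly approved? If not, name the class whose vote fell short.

Not approved — the A shares did not give the required vote.

A: 2/3 of 2302138 = 1534758.67, rounded up to 1534759; 1,534,759 required, 1,534,043 in favor — not approved.
B: a majority of 16742803 is 8371402; 8,371,402 required, 8,374,287 in favor — approved.
C: a majority of 7589813 is 3794907; 3,794,907 required, 3,794,907 in favor — approved.
D: 4/5 of 293302 = 234641.60, rounded up to 234642; 234,642 required, 234,708 in favor — approved.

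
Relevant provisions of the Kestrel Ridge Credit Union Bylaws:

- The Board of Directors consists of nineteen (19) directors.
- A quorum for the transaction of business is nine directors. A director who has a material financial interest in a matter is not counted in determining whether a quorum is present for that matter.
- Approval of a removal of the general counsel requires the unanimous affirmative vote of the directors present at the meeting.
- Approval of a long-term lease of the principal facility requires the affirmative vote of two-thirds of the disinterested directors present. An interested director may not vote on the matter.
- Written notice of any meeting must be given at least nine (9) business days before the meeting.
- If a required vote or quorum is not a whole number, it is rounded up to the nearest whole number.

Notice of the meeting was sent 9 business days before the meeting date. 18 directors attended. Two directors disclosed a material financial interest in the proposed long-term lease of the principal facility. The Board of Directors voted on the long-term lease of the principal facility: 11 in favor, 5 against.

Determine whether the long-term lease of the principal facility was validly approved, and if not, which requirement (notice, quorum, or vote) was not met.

Valid — all requirements satisfied.

Notice: 9 business days given; 9 required (9 ≥ 9). Satisfied.
Quorum: 18 present, but the 2 interested directors do not count, leaving 16. Quorum is 9. Satisfied.
Vote: the long-term lease of the principal facility requires two-thirds of the disinterested directors present (18 − 2 = 16). 2/3 of 16 = 10.67, rounded up to 11, so 11 affirmative votes are needed; 11 voted in favor. Satisfied.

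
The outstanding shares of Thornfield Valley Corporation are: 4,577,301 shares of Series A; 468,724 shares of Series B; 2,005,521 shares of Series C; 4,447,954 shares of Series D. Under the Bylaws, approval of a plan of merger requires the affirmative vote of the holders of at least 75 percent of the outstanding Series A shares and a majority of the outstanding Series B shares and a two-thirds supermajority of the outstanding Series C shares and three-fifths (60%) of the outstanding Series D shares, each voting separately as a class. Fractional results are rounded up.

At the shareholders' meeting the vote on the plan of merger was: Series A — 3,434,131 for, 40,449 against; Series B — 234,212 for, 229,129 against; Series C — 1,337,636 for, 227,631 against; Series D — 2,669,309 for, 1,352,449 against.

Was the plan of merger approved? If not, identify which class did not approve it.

Series A: 3/4 of 4577301 = 3432975.75, rounded up to 3432976; 3,432,976 required, 3,434,131 in favor — approved.
Series B: a majority of 468724 is 234363; 234,363 required, 234,212 in favor — not approved.
Series C: 2/3 of 2005521 = 1337014; 1,337,014 required, 1,337,636 in favor — approved.
Series D: 3/5 of 4447954 = 2668772.40, rounded up to 2668773; 2,668,773 required, 2,669,309 in favor — approved.

Not approved — the Series B shares did not give the required vote.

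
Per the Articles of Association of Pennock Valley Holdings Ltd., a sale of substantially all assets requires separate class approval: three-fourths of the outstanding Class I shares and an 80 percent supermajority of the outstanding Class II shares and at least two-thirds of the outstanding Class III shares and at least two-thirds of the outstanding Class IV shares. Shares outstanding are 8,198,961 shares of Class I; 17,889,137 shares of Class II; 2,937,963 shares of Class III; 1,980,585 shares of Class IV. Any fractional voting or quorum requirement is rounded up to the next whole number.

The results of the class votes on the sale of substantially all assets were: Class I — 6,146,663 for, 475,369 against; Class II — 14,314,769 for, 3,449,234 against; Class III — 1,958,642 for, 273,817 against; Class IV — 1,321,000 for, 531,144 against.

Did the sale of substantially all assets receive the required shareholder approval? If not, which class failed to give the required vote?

Class I: 3/4 of 8198961 = 6149220.75, rounded up to 6149221; 6,149,221 required, 6,146,663 in favor — not approved.
Class II: 4/5 of 17889137 = 14311309.60, rounded up to 14311310; 14,311,310 required, 14,314,769 in favor — approved.
Class III: 2/3 of 2937963 = 1958642; 1,958,642 required, 1,958,642 in favor — approved.
Class IV: 2/3 of 1980585 = 1320390; 1,320,390 required, 1,321,000 in favor — approved.

Not approved — the Class I shares did not give the required vote.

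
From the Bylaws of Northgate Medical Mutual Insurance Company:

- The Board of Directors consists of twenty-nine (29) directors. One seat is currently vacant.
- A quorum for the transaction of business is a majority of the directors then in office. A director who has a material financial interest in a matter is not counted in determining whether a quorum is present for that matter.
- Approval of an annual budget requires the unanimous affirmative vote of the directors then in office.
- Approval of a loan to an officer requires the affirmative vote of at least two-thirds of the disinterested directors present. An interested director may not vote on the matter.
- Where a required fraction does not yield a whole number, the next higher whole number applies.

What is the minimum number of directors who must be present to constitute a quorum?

A majority of 28 is 15.

15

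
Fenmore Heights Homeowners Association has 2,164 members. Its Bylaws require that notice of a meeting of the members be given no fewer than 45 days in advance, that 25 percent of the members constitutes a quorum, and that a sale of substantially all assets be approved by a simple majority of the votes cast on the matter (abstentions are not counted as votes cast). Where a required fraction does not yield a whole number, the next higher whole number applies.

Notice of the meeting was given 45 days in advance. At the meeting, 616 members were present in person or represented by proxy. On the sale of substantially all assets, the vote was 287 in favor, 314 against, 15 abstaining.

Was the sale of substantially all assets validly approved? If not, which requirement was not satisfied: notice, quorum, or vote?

Invalid — vote requirement not satisfied.

Notice: 45 days given; 45 required. Satisfied.
Quorum: 25% of 2,164 = 541; 616 present. Satisfied.
Vote: requires a majority of the votes cast (616 − 15 abstaining = 601); a majority of 601 is 301, so 301 needed; 287 in favor. Not satisfied.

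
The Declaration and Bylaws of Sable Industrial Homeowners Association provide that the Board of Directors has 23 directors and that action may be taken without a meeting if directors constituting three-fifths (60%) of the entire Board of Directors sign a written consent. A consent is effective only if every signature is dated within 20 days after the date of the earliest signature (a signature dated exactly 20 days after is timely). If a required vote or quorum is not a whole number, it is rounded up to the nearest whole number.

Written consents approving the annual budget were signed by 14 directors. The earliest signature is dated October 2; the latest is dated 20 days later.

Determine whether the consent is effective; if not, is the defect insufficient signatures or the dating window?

Signatures required: three-fifths (60%) of 23 — 3/5 of 23 = 13.80, rounded up to 14, so 14 needed; 14 signed. Sufficient.
Dating window: the latest signature is 20 days after the earliest; the limit is 20 days. Within the window.

Effective — both the signature and dating-window requirements are satisfied.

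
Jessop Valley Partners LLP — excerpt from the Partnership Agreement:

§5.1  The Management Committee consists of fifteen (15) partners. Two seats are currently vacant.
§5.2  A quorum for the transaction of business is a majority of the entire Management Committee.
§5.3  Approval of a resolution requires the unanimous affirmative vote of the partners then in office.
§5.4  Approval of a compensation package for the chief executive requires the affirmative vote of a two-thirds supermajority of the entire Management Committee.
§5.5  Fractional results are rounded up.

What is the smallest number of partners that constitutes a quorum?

8

A majority of 15 is 8.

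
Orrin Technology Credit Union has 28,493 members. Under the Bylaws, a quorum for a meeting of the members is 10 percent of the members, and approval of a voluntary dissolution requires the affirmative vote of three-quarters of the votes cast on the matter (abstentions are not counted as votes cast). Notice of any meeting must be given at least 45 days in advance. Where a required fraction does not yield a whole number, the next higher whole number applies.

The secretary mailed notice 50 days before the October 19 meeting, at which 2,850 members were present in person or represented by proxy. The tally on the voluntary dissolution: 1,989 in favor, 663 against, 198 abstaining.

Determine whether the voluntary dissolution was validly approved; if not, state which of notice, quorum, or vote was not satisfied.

Valid — all requirements satisfied.

Notice: 50 days given; 45 required. Satisfied.
Quorum: 10% of 28,493 = 2,849.30, rounded up to 2,850; 2,850 present. Satisfied.
Vote: requires three-fourths of the votes cast (2,850 − 198 abstaining = 2,652); 3/4 of 2652 = 1989, so 1,989 needed; 1,989 in favor. Satisfied.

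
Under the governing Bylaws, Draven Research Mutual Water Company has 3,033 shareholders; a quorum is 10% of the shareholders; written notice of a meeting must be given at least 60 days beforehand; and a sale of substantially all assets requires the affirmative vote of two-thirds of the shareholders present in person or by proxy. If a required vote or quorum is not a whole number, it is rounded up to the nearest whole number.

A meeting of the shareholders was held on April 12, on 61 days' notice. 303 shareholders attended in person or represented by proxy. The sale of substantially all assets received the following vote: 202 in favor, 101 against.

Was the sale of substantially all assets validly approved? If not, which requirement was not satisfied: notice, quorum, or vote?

Invalid — quorum requirement not satisfied.

Notice: 61 days given; 60 required. Satisfied.
Quorum: 10% of 3,033 = 303.30, rounded up to 304; 303 present. Not satisfied.
Vote: requires two-thirds of those present (303); 2/3 of 303 = 202, so 202 needed; 202 in favor. Satisfied.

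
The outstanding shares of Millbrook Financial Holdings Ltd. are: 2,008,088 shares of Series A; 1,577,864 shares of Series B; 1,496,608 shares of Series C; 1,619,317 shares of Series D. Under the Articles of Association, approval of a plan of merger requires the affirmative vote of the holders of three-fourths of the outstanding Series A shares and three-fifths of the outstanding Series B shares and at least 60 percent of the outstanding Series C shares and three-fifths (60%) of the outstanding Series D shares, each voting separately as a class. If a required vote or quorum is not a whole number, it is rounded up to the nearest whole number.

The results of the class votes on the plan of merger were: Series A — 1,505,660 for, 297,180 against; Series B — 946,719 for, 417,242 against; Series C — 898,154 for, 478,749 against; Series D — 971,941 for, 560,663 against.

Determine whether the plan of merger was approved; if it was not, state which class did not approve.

Series A: 3/4 of 2008088 = 1506066; 1,506,066 required, 1,505,660 in favor — not approved.
Series B: 3/5 of 1577864 = 946718.40, rounded up to 946719; 946,719 required, 946,719 in favor — approved.
Series C: 3/5 of 1496608 = 897964.80, rounded up to 897965; 897,965 required, 898,154 in favor — approved.
Series D: 3/5 of 1619317 = 971590.20, rounded up to 971591; 971,591 required, 971,941 in favor — approved.

Not approved — the Series A shares did not give the required vote.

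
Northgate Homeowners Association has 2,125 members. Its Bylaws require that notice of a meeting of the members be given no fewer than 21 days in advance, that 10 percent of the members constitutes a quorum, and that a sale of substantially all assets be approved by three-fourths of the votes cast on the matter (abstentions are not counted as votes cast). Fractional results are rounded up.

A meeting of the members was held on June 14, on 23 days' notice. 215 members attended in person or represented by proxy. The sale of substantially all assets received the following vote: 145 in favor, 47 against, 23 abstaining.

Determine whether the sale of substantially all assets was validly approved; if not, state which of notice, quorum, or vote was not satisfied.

Valid — all requirements satisfied.

Notice: 23 days given; 21 required. Satisfied.
Quorum: 10% of 2,125 = 212.50, rounded up to 213; 215 present. Satisfied.
Vote: requires three-fourths of the votes cast (215 − 23 abstaining = 192); 3/4 of 192 = 144, so 144 needed; 145 in favor. Satisfied.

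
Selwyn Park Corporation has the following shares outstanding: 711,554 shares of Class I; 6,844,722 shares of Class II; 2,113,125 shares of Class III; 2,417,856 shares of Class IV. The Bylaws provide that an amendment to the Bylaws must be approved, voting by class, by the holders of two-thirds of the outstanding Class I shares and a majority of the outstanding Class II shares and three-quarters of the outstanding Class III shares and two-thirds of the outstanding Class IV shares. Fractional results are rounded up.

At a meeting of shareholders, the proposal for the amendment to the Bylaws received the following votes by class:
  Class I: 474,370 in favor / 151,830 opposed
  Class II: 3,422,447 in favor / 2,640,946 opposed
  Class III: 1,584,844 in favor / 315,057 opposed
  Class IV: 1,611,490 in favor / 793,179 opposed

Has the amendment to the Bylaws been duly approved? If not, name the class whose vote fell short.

Not approved — the Class IV shares did not give the required vote.

Class I: 2/3 of 711554 = 474369.33, rounded up to 474370; 474,370 required, 474,370 in favor — approved.
Class II: a majority of 6844722 is 3422362; 3,422,362 required, 3,422,447 in favor — approved.
Class III: 3/4 of 2113125 = 1584843.75, rounded up to 1584844; 1,584,844 required, 1,584,844 in favor — approved.
Class IV: 2/3 of 2417856 = 1611904; 1,611,904 required, 1,611,490 in favor — not approved.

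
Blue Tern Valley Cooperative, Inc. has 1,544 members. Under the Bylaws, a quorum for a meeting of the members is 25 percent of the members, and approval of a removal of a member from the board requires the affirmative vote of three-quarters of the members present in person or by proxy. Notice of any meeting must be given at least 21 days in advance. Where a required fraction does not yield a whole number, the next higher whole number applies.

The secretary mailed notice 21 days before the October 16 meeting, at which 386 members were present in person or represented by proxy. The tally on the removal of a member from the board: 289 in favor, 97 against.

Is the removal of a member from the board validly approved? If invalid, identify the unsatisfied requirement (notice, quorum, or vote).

Notice: 21 days given; 21 required. Satisfied.
Quorum: 25% of 1,544 = 386; 386 present. Satisfied.
Vote: requires three-fourths of those present (386); 3/4 of 386 = 289.50, rounded up to 290, so 290 needed; 289 in favor. Not satisfied.

Invalid — vote requirement not satisfied.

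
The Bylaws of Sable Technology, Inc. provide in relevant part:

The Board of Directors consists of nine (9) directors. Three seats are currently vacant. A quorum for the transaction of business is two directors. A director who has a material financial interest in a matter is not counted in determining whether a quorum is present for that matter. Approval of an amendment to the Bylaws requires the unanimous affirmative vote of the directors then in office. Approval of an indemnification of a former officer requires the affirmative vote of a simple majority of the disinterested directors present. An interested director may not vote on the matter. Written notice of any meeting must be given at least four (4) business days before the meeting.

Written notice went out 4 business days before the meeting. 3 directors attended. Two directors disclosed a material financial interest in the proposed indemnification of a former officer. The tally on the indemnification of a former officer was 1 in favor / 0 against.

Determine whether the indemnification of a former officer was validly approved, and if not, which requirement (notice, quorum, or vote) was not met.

Notice: 4 business days given; 4 required (4 ≥ 4). Satisfied.
Quorum: 3 present, but the 2 interested directors do not count, leaving 1. Quorum is 2. Not satisfied.
Vote: the indemnification of a former officer requires a majority of the disinterested directors present (3 − 2 = 1). A majority of 1 is 1, so 1 affirmative vote is needed; 1 voted in favor. Satisfied. (Moot — without a quorum no business can be validly transacted.)

Invalid — quorum requirement not satisfied.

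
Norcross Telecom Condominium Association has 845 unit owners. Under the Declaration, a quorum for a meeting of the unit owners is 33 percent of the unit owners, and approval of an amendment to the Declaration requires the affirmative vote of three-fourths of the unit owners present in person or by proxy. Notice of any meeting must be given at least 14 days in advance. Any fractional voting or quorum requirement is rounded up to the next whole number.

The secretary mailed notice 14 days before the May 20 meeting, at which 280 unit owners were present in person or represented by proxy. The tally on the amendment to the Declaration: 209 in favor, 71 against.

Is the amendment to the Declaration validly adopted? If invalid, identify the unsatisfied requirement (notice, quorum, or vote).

Notice: 14 days given; 14 required. Satisfied.
Quorum: 33% of 845 = 278.85, rounded up to 279; 280 present. Satisfied.
Vote: requires three-fourths of those present (280); 3/4 of 280 = 210, so 210 needed; 209 in favor. Not satisfied.

Invalid — vote requirement not satisfied.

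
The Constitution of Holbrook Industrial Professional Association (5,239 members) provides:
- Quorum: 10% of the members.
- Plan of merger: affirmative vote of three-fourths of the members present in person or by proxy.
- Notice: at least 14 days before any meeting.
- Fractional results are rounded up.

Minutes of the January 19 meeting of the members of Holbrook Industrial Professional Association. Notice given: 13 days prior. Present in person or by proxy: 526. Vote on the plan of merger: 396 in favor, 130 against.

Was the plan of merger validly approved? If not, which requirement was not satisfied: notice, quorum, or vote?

Notice: 13 days given; 14 required. Not satisfied.
Quorum: 10% of 5,239 = 523.90, rounded up to 524; 526 present. Satisfied.
Vote: requires three-fourths of those present (526); 3/4 of 526 = 394.50, rounded up to 395, so 395 needed; 396 in favor. Satisfied.

Invalid — notice requirement not satisfied.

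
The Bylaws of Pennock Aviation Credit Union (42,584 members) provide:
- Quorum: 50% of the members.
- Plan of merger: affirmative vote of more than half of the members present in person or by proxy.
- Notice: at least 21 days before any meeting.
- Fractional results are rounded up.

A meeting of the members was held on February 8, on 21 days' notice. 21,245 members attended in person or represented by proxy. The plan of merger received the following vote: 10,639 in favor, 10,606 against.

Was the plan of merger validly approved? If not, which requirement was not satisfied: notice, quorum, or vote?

Invalid — quorum requirement not satisfied.

Notice: 21 days given; 21 required. Satisfied.
Quorum: 50% of 42,584 = 21,292; 21,245 present. Not satisfied.
Vote: requires a majority of those present (21,245); a majority of 21245 is 10623, so 10,623 needed; 10,639 in favor. Satisfied.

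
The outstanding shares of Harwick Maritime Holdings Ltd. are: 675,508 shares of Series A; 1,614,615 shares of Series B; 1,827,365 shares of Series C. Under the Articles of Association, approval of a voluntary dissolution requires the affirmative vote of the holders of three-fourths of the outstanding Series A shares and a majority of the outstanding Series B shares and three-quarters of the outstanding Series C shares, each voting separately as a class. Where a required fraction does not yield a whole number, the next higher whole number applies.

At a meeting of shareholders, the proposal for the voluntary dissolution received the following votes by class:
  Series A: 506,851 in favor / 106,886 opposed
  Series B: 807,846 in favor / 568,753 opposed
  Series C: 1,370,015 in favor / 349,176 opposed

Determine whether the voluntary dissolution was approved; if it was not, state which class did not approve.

Series A: 3/4 of 675508 = 506631; 506,631 required, 506,851 in favor — approved.
Series B: a majority of 1614615 is 807308; 807,308 required, 807,846 in favor — approved.
Series C: 3/4 of 1827365 = 1370523.75, rounded up to 1370524; 1,370,524 required, 1,370,015 in favor — not approved.

Not approved — the Series C shares did not give the required vote.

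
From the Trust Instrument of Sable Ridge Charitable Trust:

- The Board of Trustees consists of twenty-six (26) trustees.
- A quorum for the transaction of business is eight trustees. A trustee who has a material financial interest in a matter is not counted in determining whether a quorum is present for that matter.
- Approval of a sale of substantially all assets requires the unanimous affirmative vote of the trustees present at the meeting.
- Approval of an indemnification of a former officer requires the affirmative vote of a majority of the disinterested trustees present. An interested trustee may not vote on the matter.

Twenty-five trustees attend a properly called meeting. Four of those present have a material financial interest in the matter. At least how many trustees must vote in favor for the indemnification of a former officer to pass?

11

The indemnification of a former officer requires a majority of the disinterested trustees present (25 − 4 = 21).
A majority of 21 is 11.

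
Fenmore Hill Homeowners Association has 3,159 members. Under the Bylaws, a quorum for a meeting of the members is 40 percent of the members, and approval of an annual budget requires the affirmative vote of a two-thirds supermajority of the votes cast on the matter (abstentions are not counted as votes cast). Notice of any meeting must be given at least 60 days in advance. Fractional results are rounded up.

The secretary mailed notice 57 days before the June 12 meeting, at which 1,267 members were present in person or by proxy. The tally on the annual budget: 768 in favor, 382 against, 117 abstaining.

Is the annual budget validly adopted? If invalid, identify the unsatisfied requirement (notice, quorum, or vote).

Invalid — notice requirement not satisfied.

Notice: 57 days given; 60 required. Not satisfied.
Quorum: 40% of 3,159 = 1,263.60, rounded up to 1,264; 1,267 present. Satisfied.
Vote: requires two-thirds of the votes cast (1,267 − 117 abstaining = 1,150); 2/3 of 1150 = 766.67, rounded up to 767, so 767 needed; 768 in favor. Satisfied.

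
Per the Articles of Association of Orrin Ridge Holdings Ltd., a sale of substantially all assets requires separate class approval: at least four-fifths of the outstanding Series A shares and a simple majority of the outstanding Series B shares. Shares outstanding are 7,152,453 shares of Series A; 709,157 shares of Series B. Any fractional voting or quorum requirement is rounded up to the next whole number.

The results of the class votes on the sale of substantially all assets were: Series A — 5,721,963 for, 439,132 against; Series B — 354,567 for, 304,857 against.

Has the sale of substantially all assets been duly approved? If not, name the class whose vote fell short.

Not approved — the Series B shares did not give the required vote.

Series A: 4/5 of 7152453 = 5721962.40, rounded up to 5721963; 5,721,963 required, 5,721,963 in favor — approved.
Series B: a majority of 709157 is 354579; 354,579 required, 354,567 in favor — not approved.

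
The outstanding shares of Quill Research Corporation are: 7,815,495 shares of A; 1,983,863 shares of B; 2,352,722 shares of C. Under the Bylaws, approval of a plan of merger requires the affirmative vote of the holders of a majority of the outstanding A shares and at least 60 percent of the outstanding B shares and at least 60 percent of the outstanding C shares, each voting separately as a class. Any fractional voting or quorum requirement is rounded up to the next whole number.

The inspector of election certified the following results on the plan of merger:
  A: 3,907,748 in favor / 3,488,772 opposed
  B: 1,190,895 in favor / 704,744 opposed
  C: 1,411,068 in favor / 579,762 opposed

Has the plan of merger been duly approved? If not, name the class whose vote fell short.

Not approved — the C shares did not give the required vote.

A: a majority of 7815495 is 3907748; 3,907,748 required, 3,907,748 in favor — approved.
B: 3/5 of 1983863 = 1190317.80, rounded up to 1190318; 1,190,318 required, 1,190,895 in favor — approved.
C: 3/5 of 2352722 = 1411633.20, rounded up to 1411634; 1,411,634 required, 1,411,068 in favor — not approved.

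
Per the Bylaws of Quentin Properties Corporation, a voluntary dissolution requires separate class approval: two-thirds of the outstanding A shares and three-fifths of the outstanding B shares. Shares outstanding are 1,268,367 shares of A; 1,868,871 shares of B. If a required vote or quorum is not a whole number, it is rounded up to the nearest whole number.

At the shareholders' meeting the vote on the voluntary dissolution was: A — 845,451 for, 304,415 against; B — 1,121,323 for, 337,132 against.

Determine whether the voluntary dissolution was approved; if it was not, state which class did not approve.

A: 2/3 of 1268367 = 845578; 845,578 required, 845,451 in favor — not approved.
B: 3/5 of 1868871 = 1121322.60, rounded up to 1121323; 1,121,323 required, 1,121,323 in favor — approved.

Not approved — the A shares did not give the required vote.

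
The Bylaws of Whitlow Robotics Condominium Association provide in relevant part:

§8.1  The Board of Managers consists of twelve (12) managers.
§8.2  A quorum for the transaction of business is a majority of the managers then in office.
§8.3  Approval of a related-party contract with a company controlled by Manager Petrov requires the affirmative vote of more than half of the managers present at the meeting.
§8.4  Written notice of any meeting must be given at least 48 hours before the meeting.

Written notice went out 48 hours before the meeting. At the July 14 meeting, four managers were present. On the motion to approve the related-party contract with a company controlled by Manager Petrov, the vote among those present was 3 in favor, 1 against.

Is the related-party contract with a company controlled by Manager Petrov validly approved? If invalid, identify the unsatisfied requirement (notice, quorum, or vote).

Notice: 48 hours given; 48 required (48 ≥ 48). Satisfied.
Quorum: 4 present; quorum is 7. Not satisfied.
Vote: the related-party contract with a company controlled by Manager Petrov requires a majority of the managers present (4). A majority of 4 is 3, so 3 affirmative votes are needed; 3 voted in favor. Satisfied. (Moot — without a quorum no business can be validly transacted.)

Invalid — quorum requirement not satisfied.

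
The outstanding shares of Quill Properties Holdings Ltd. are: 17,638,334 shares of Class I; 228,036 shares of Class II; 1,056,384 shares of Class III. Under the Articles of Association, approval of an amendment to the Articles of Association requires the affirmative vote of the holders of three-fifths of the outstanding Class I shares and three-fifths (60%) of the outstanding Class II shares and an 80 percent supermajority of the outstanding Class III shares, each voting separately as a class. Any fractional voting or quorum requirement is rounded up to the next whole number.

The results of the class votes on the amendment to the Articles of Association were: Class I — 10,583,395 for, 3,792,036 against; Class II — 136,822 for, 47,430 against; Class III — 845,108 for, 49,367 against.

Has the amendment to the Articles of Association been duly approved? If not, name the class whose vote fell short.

Class I: 3/5 of 17638334 = 10583000.40, rounded up to 10583001; 10,583,001 required, 10,583,395 in favor — approved.
Class II: 3/5 of 228036 = 136821.60, rounded up to 136822; 136,822 required, 136,822 in favor — approved.
Class III: 4/5 of 1056384 = 845107.20, rounded up to 845108; 845,108 required, 845,108 in favor — approved.

Approved — every class gave the required vote.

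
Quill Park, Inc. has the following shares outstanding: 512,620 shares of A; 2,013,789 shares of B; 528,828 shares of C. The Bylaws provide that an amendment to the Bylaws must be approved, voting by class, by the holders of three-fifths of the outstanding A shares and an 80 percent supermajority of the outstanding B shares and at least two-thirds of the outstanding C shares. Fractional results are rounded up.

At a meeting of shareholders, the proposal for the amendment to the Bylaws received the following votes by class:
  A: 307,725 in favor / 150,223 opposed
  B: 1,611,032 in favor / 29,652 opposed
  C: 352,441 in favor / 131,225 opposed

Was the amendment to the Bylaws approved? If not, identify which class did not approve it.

A: 3/5 of 512620 = 307572; 307,572 required, 307,725 in favor — approved.
B: 4/5 of 2013789 = 1611031.20, rounded up to 1611032; 1,611,032 required, 1,611,032 in favor — approved.
C: 2/3 of 528828 = 352552; 352,552 required, 352,441 in favor — not approved.

Not approved — the C shares did not give the required vote.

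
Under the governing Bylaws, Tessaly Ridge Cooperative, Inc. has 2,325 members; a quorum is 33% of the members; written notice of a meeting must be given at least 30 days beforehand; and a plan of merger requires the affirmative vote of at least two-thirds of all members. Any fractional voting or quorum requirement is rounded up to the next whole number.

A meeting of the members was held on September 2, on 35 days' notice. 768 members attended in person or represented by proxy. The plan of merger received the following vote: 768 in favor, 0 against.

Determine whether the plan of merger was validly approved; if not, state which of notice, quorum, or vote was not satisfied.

Invalid — vote requirement not satisfied.

Notice: 35 days given; 30 required. Satisfied.
Quorum: 33% of 2,325 = 767.25, rounded up to 768; 768 present. Satisfied.
Vote: requires two-thirds of all members (2,325); 2/3 of 2325 = 1550, so 1,550 needed; 768 in favor. Not satisfied.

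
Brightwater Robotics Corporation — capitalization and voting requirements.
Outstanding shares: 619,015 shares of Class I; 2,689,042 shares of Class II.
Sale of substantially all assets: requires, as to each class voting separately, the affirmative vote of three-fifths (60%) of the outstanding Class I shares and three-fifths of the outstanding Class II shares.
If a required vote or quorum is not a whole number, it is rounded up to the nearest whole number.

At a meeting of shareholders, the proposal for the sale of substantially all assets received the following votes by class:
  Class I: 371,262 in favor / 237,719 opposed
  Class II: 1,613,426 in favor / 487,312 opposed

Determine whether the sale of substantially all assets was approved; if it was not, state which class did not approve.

Not approved — the Class I shares did not give the required vote.

Class I: 3/5 of 619015 = 371409; 371,409 required, 371,262 in favor — not approved.
Class II: 3/5 of 2689042 = 1613425.20, rounded up to 1613426; 1,613,426 required, 1,613,426 in favor — approved.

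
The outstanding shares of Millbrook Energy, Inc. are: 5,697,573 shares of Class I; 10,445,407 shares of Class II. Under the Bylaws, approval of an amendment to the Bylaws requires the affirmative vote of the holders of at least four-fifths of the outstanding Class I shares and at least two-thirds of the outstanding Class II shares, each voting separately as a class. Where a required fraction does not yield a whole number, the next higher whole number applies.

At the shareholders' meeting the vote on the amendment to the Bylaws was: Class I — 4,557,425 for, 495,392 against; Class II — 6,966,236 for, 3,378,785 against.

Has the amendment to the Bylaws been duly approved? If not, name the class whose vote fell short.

Not approved — the Class I shares did not give the required vote.

Class I: 4/5 of 5697573 = 4558058.40, rounded up to 4558059; 4,558,059 required, 4,557,425 in favor — not approved.
Class II: 2/3 of 10445407 = 6963604.67, rounded up to 6963605; 6,963,605 required, 6,966,236 in favor — approved.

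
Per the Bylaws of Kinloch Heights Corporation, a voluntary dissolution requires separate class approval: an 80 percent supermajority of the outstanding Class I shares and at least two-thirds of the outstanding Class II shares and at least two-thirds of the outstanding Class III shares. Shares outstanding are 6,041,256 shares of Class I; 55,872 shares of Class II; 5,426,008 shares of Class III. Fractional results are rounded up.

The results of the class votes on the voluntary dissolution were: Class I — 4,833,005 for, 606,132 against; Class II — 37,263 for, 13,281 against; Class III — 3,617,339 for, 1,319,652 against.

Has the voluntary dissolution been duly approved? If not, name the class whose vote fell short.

Class I: 4/5 of 6041256 = 4833004.80, rounded up to 4833005; 4,833,005 required, 4,833,005 in favor — approved.
Class II: 2/3 of 55872 = 37248; 37,248 required, 37,263 in favor — approved.
Class III: 2/3 of 5426008 = 3617338.67, rounded up to 3617339; 3,617,339 required, 3,617,339 in favor — approved.

Approved — every class gave the required vote.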